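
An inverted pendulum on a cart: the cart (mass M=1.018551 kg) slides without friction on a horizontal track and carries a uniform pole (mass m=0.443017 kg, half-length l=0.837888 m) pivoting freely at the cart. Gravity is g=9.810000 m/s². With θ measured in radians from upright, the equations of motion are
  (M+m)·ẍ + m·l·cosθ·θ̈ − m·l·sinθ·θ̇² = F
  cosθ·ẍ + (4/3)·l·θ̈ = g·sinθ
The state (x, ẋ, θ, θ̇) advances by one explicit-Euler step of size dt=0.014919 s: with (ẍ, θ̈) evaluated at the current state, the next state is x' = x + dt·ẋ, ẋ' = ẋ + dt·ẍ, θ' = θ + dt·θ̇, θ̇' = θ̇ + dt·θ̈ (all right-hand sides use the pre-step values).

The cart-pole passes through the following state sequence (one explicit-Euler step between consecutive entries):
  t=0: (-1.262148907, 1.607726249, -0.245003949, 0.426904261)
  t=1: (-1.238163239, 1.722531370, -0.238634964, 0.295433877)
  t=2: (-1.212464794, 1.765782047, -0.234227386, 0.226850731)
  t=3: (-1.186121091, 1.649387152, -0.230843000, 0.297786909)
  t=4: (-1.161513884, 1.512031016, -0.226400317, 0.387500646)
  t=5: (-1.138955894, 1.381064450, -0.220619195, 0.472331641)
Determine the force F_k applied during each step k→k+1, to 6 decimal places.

F_0 = 8.090091 N
F_1 = 2.586737 N
F_2 = -9.681648 N
F_3 = -11.275871 N
F_4 = -10.761064 N

step 0→1:
  ẍ = (ẋ'−ẋ)/dt = (1.722531370−1.607726249)/0.014919 = 7.695229
  θ̈ = (θ̇'−θ̇)/dt = (0.295433877−0.426904261)/0.014919 = -8.812279
  sinθ=-0.242560, cosθ=0.970136
  F = (M+m)·ẍ + m·l·cosθ·θ̈ − m·l·sinθ·θ̇² = 11.247100 + -3.173419 − -0.016409 = 8.090091
step 1→2:
  ẍ = (ẋ'−ẋ)/dt = (1.765782047−1.722531370)/0.014919 = 2.899033
  θ̈ = (θ̇'−θ̇)/dt = (0.226850731−0.295433877)/0.014919 = -4.597034
  sinθ=-0.236376, cosθ=0.971662
  F = (M+m)·ẍ + m·l·cosθ·θ̈ − m·l·sinθ·θ̇² = 4.237134 + -1.658056 − -0.007658 = 2.586737
step 2→3:
  ẍ = (ẋ'−ẋ)/dt = (1.649387152−1.765782047)/0.014919 = -7.801789
  θ̈ = (θ̇'−θ̇)/dt = (0.297786909−0.226850731)/0.014919 = 4.754754
  sinθ=-0.232092, cosθ=0.972694
  F = (M+m)·ẍ + m·l·cosθ·θ̈ − m·l·sinθ·θ̇² = -11.402846 + 1.716764 − -0.004433 = -9.681648
step 3→4:
  ẍ = (ẋ'−ẋ)/dt = (1.512031016−1.649387152)/0.014919 = -9.206792
  θ̈ = (θ̇'−θ̇)/dt = (0.387500646−0.297786909)/0.014919 = 6.013388
  sinθ=-0.228798, cosθ=0.973474
  F = (M+m)·ẍ + m·l·cosθ·θ̈ − m·l·sinθ·θ̇² = -13.456353 + 2.172951 − -0.007531 = -11.275871
step 4→5:
  ẍ = (ẋ'−ẋ)/dt = (1.381064450−1.512031016)/0.014919 = -8.778508
  θ̈ = (θ̇'−θ̇)/dt = (0.472331641−0.387500646)/0.014919 = 5.686105
  sinθ=-0.224471, cosθ=0.974481
  F = (M+m)·ẍ + m·l·cosθ·θ̈ − m·l·sinθ·θ̇² = -12.830387 + 2.056811 − -0.012512 = -10.761064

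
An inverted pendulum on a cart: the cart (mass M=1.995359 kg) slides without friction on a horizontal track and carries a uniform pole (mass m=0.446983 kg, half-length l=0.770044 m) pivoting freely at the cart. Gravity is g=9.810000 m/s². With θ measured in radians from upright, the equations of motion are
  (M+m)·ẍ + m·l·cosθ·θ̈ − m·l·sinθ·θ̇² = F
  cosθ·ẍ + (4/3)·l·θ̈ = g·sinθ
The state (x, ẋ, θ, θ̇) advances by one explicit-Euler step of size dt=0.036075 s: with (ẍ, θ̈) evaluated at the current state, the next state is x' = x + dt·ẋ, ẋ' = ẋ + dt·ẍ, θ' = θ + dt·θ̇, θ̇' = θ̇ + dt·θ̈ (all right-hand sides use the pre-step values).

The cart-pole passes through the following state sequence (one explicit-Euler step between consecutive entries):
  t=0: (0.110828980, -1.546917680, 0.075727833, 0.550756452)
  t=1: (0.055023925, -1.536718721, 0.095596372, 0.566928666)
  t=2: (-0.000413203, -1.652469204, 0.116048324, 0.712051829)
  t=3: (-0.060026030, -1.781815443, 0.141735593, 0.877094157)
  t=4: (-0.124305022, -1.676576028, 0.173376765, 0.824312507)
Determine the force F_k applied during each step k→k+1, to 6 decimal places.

F_0 = 0.836448 N
F_1 = -6.468756 N
F_2 = -7.213078 N
F_3 = 6.588945 N

step 0→1:
  ẍ = (ẋ'−ẋ)/dt = (-1.536718721−-1.546917680)/0.036075 = 0.282715
  θ̈ = (θ̇'−θ̇)/dt = (0.566928666−0.550756452)/0.036075 = 0.448294
  sinθ=0.075655, cosθ=0.997134
  F = (M+m)·ẍ + m·l·cosθ·θ̈ − m·l·sinθ·θ̇² = 0.690488 + 0.153859 − 0.007899 = 0.836448
step 1→2:
  ẍ = (ẋ'−ẋ)/dt = (-1.652469204−-1.536718721)/0.036075 = -3.208607
  θ̈ = (θ̇'−θ̇)/dt = (0.712051829−0.566928666)/0.036075 = 4.022818
  sinθ=0.095451, cosθ=0.995434
  F = (M+m)·ẍ + m·l·cosθ·θ̈ − m·l·sinθ·θ̇² = -7.836515 + 1.378318 − 0.010559 = -6.468756
step 2→3:
  ẍ = (ẋ'−ẋ)/dt = (-1.781815443−-1.652469204)/0.036075 = -3.585481
  θ̈ = (θ̇'−θ̇)/dt = (0.877094157−0.712051829)/0.036075 = 4.574978
  sinθ=0.115788, cosθ=0.993274
  F = (M+m)·ẍ + m·l·cosθ·θ̈ − m·l·sinθ·θ̇² = -8.756972 + 1.564100 − 0.020207 = -7.213078
step 3→4:
  ẍ = (ẋ'−ẋ)/dt = (-1.676576028−-1.781815443)/0.036075 = 2.917239
  θ̈ = (θ̇'−θ̇)/dt = (0.824312507−0.877094157)/0.036075 = -1.463109
  sinθ=0.141262, cosθ=0.989972
  F = (M+m)·ẍ + m·l·cosθ·θ̈ − m·l·sinθ·θ̇² = 7.124897 + -0.498547 − 0.037404 = 6.588945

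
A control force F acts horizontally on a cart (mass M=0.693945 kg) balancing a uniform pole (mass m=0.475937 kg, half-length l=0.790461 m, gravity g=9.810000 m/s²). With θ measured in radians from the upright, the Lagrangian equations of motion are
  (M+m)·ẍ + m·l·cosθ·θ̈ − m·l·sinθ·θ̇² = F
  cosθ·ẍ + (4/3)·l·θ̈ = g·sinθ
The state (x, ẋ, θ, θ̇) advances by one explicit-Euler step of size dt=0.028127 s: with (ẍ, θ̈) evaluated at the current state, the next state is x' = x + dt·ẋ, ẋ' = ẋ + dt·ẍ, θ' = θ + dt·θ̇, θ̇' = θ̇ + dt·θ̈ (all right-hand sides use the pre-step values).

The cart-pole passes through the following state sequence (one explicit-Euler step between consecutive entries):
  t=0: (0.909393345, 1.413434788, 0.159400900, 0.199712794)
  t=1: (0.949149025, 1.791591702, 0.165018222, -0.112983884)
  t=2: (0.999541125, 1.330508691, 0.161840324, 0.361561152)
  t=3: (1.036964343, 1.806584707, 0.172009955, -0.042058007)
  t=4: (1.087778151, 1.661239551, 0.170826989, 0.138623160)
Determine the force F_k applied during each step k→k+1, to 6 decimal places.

F_0 = 11.596823 N
F_1 = -12.917543 N
F_2 = 14.465414 N
F_3 = -3.664415 N

step 0→1:
  ẍ = (ẋ'−ẋ)/dt = (1.791591702−1.413434788)/0.028127 = 13.444623
  θ̈ = (θ̇'−θ̇)/dt = (-0.112983884−0.199712794)/0.028127 = -11.117314
  sinθ=0.158727, cosθ=0.987323
  F = (M+m)·ẍ + m·l·cosθ·θ̈ − m·l·sinθ·θ̇² = 15.728623 + -4.129418 − 0.002382 = 11.596823
step 1→2:
  ẍ = (ẋ'−ẋ)/dt = (1.330508691−1.791591702)/0.028127 = -16.392897
  θ̈ = (θ̇'−θ̇)/dt = (0.361561152−-0.112983884)/0.028127 = 16.871513
  sinθ=0.164270, cosθ=0.986415
  F = (M+m)·ẍ + m·l·cosθ·θ̈ − m·l·sinθ·θ̇² = -19.177755 + 6.261001 − 0.000789 = -12.917543
step 2→3:
  ẍ = (ẋ'−ẋ)/dt = (1.806584707−1.330508691)/0.028127 = 16.925944
  θ̈ = (θ̇'−θ̇)/dt = (-0.042058007−0.361561152)/0.028127 = -14.349883
  sinθ=0.161135, cosθ=0.986932
  F = (M+m)·ẍ + m·l·cosθ·θ̈ − m·l·sinθ·θ̇² = 19.801357 + -5.328018 − 0.007925 = 14.465414
step 3→4:
  ẍ = (ẋ'−ẋ)/dt = (1.661239551−1.806584707)/0.028127 = -5.167460
  θ̈ = (θ̇'−θ̇)/dt = (0.138623160−-0.042058007)/0.028127 = 6.423762
  sinθ=0.171163, cosθ=0.985243
  F = (M+m)·ẍ + m·l·cosθ·θ̈ − m·l·sinθ·θ̇² = -6.045319 + 2.381018 − 0.000114 = -3.664415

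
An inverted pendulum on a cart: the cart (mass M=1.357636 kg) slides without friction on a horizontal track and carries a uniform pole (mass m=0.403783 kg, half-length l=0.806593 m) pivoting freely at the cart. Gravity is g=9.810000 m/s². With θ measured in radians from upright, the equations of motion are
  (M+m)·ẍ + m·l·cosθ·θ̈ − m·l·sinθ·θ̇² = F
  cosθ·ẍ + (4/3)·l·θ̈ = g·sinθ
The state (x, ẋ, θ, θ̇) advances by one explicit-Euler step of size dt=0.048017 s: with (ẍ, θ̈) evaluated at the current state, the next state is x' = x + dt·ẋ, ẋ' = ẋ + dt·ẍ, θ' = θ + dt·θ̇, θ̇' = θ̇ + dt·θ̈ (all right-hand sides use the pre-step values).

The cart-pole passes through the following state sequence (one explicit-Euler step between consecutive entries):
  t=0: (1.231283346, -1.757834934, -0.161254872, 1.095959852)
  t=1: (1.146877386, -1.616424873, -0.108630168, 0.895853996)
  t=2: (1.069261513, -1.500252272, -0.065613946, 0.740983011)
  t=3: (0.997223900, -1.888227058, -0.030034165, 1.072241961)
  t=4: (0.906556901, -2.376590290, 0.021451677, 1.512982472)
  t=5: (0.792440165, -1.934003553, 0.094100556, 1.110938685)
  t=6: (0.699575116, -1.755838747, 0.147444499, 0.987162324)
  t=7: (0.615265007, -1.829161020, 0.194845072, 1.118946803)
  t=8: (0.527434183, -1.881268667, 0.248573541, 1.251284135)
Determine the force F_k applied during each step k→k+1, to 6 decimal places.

step 0→1:
  ẍ = (ẋ'−ẋ)/dt = (-1.616424873−-1.757834934)/0.048017 = 2.945000
  θ̈ = (θ̇'−θ̇)/dt = (0.895853996−1.095959852)/0.048017 = -4.167396
  sinθ=-0.160557, cosθ=0.987027
  F = (M+m)·ẍ + m·l·cosθ·θ̈ − m·l·sinθ·θ̇² = 5.187379 + -1.339665 − -0.062809 = 3.910523
step 1→2:
  ẍ = (ẋ'−ẋ)/dt = (-1.500252272−-1.616424873)/0.048017 = 2.419406
  θ̈ = (θ̇'−θ̇)/dt = (0.740983011−0.895853996)/0.048017 = -3.225337
  sinθ=-0.108417, cosθ=0.994106
  F = (M+m)·ẍ + m·l·cosθ·θ̈ − m·l·sinθ·θ̇² = 4.261587 + -1.044263 − -0.028338 = 3.245662
step 2→3:
  ẍ = (ẋ'−ẋ)/dt = (-1.888227058−-1.500252272)/0.048017 = -8.079946
  θ̈ = (θ̇'−θ̇)/dt = (1.072241961−0.740983011)/0.048017 = 6.898785
  sinθ=-0.065567, cosθ=0.997848
  F = (M+m)·ẍ + m·l·cosθ·θ̈ − m·l·sinθ·θ̇² = -14.232171 + 2.242020 − -0.011725 = -11.978426
step 3→4:
  ẍ = (ẋ'−ẋ)/dt = (-2.376590290−-1.888227058)/0.048017 = -10.170632
  θ̈ = (θ̇'−θ̇)/dt = (1.512982472−1.072241961)/0.048017 = 9.178843
  sinθ=-0.030030, cosθ=0.999549
  F = (M+m)·ẍ + m·l·cosθ·θ̈ − m·l·sinθ·θ̇² = -17.914744 + 2.988096 − -0.011244 = -14.915404
step 4→5:
  ẍ = (ẋ'−ẋ)/dt = (-1.934003553−-2.376590290)/0.048017 = 9.217293
  θ̈ = (θ̇'−θ̇)/dt = (1.110938685−1.512982472)/0.048017 = -8.372947
  sinθ=0.021450, cosθ=0.999770
  F = (M+m)·ẍ + m·l·cosθ·θ̈ − m·l·sinθ·θ̇² = 16.235514 + -2.726345 − 0.015992 = 13.493177
step 5→6:
  ẍ = (ẋ'−ẋ)/dt = (-1.755838747−-1.934003553)/0.048017 = 3.710453
  θ̈ = (θ̇'−θ̇)/dt = (0.987162324−1.110938685)/0.048017 = -2.577761
  sinθ=0.093962, cosθ=0.995576
  F = (M+m)·ẍ + m·l·cosθ·θ̈ − m·l·sinθ·θ̇² = 6.535662 + -0.835833 − 0.037769 = 5.662060
step 6→7:
  ẍ = (ẋ'−ẋ)/dt = (-1.829161020−-1.755838747)/0.048017 = -1.527007
  θ̈ = (θ̇'−θ̇)/dt = (1.118946803−0.987162324)/0.048017 = 2.744538
  sinθ=0.146911, cosθ=0.989150
  F = (M+m)·ẍ + m·l·cosθ·θ̈ − m·l·sinθ·θ̇² = -2.689698 + 0.884166 − 0.046627 = -1.852159
step 7→8:
  ẍ = (ẋ'−ẋ)/dt = (-1.881268667−-1.829161020)/0.048017 = -1.085192
  θ̈ = (θ̇'−θ̇)/dt = (1.251284135−1.118946803)/0.048017 = 2.756052
  sinθ=0.193615, cosθ=0.981078
  F = (M+m)·ẍ + m·l·cosθ·θ̈ − m·l·sinθ·θ̇² = -1.911477 + 0.880629 − 0.078951 = -1.109799

F_0 = 3.910523 N
F_1 = 3.245662 N
F_2 = -11.978426 N
F_3 = -14.915404 N
F_4 = 13.493177 N
F_5 = 5.662060 N
F_6 = -1.852159 N
F_7 = -1.109799 N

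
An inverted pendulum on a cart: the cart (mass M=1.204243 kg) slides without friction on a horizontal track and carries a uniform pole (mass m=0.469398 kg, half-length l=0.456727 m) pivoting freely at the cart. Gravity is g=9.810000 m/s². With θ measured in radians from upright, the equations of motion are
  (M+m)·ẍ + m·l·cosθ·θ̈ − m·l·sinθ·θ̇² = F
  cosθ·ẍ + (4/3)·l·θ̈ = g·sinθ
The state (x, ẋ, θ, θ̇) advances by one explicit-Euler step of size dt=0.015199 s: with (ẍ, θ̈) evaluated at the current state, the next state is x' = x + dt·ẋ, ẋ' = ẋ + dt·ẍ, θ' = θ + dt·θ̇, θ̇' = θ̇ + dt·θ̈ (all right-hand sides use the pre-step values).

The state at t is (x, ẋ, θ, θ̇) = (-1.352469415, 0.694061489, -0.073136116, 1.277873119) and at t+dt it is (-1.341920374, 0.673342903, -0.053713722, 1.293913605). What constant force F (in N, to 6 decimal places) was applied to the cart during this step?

ẍ = (ẋ'−ẋ)/dt = (0.673342903−0.694061489)/0.015199 = -1.363155
θ̈ = (θ̇'−θ̇)/dt = (1.293913605−1.277873119)/0.015199 = 1.055365
sinθ=-0.073071, cosθ=0.997327
F = (M+m)·ẍ + m·l·cosθ·θ̈ − m·l·sinθ·θ̇² = -2.281431 + 0.225651 − -0.025581 = -2.030199

F = -2.030199 N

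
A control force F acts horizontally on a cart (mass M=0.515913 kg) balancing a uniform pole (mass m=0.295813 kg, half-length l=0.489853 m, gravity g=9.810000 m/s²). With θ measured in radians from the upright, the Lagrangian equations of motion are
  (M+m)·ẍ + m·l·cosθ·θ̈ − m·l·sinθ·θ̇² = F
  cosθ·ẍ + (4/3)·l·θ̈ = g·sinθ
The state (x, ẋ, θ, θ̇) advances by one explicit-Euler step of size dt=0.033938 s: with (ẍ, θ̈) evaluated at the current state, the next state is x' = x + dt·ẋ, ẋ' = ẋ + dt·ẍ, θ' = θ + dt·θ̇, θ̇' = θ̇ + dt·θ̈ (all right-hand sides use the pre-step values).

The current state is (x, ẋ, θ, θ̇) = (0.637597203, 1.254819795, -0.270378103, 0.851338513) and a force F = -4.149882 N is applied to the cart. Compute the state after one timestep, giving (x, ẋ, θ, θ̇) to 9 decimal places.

(0.680183277, 1.052112337, -0.241485377, 1.014272705)

sinθ=-0.267095822, cosθ=0.963669976
temp = (F + m·l·θ̇²·sinθ)/(M+m) = (-4.149882 + -0.028051409)/0.811726 = -5.146974976
θ̈ = (g·sinθ − cosθ·temp)/(l·(4/3 − m·cos²θ/(M+m))) = 4.800936758
ẍ = temp − m·l·θ̈·cosθ/(M+m) = -5.972875771
Euler: x'=0.637597203+0.033938·1.254819795=0.680183277, ẋ'=1.254819795+0.033938·-5.972875771=1.052112337
       θ'=-0.270378103+0.033938·0.851338513=-0.241485377, θ̇'=0.851338513+0.033938·4.800936758=1.014272705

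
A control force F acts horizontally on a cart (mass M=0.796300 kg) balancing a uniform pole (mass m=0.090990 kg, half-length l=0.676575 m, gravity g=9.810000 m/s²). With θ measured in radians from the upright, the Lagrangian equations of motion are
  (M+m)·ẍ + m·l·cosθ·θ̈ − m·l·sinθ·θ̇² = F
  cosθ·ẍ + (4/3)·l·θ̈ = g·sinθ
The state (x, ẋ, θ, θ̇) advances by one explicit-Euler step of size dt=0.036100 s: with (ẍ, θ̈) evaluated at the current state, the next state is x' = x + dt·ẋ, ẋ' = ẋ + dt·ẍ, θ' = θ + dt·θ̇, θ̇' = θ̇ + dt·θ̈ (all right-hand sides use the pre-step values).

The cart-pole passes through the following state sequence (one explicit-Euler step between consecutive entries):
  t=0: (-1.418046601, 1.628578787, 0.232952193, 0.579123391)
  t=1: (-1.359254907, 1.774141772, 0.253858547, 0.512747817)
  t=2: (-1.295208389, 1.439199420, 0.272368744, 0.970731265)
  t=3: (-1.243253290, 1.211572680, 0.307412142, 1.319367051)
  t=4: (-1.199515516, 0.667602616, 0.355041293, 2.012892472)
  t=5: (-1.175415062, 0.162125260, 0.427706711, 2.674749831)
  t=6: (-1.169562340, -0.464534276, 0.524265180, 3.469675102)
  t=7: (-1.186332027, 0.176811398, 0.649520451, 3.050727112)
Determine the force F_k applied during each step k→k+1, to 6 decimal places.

F_0 = 3.462845 N
F_1 = -7.480531 N
F_2 = -5.037754 N
F_3 = -12.275258 N
F_4 = -11.452394 N
F_5 = -14.351663 N
F_6 = 14.773957 N

step 0→1:
  ẍ = (ẋ'−ẋ)/dt = (1.774141772−1.628578787)/0.036100 = 4.032216
  θ̈ = (θ̇'−θ̇)/dt = (0.512747817−0.579123391)/0.036100 = -1.838659
  sinθ=0.230851, cosθ=0.972989
  F = (M+m)·ẍ + m·l·cosθ·θ̈ − m·l·sinθ·θ̇² = 3.577745 + -0.110133 − 0.004766 = 3.462845
step 1→2:
  ẍ = (ẋ'−ẋ)/dt = (1.439199420−1.774141772)/0.036100 = -9.278182
  θ̈ = (θ̇'−θ̇)/dt = (0.970731265−0.512747817)/0.036100 = 12.686522
  sinθ=0.251141, cosθ=0.967951
  F = (M+m)·ẍ + m·l·cosθ·θ̈ − m·l·sinθ·θ̇² = -8.232438 + 0.755971 − 0.004065 = -7.480531
step 2→3:
  ẍ = (ẋ'−ẋ)/dt = (1.211572680−1.439199420)/0.036100 = -6.305450
  θ̈ = (θ̇'−θ̇)/dt = (1.319367051−0.970731265)/0.036100 = 9.657501
  sinθ=0.269014, cosθ=0.963136
  F = (M+m)·ẍ + m·l·cosθ·θ̈ − m·l·sinθ·θ̇² = -5.594763 + 0.572614 − 0.015606 = -5.037754
step 3→4:
  ẍ = (ẋ'−ẋ)/dt = (0.667602616−1.211572680)/0.036100 = -15.068423
  θ̈ = (θ̇'−θ̇)/dt = (2.012892472−1.319367051)/0.036100 = 19.211230
  sinθ=0.302593, cosθ=0.953120
  F = (M+m)·ẍ + m·l·cosθ·θ̈ − m·l·sinθ·θ̇² = -13.370061 + 1.127229 − 0.032426 = -12.275258
step 4→5:
  ẍ = (ẋ'−ẋ)/dt = (0.162125260−0.667602616)/0.036100 = -14.002143
  θ̈ = (θ̇'−θ̇)/dt = (2.674749831−2.012892472)/0.036100 = 18.333999
  sinθ=0.347629, cosθ=0.937632
  F = (M+m)·ẍ + m·l·cosθ·θ̈ − m·l·sinθ·θ̇² = -12.423961 + 1.058277 − 0.086710 = -11.452394
step 5→6:
  ẍ = (ẋ'−ẋ)/dt = (-0.464534276−0.162125260)/0.036100 = -17.358990
  θ̈ = (θ̇'−θ̇)/dt = (3.469675102−2.674749831)/0.036100 = 22.020091
  sinθ=0.414785, cosθ=0.909919
  F = (M+m)·ẍ + m·l·cosθ·θ̈ − m·l·sinθ·θ̇² = -15.402458 + 1.233479 − 0.182683 = -14.351663
step 6→7:
  ẍ = (ẋ'−ẋ)/dt = (0.176811398−-0.464534276)/0.036100 = 17.765808
  θ̈ = (θ̇'−θ̇)/dt = (3.050727112−3.469675102)/0.036100 = -11.605207
  sinθ=0.500577, cosθ=0.865692
  F = (M+m)·ẍ + m·l·cosθ·θ̈ − m·l·sinθ·θ̇² = 15.763424 + -0.618480 − 0.370987 = 14.773957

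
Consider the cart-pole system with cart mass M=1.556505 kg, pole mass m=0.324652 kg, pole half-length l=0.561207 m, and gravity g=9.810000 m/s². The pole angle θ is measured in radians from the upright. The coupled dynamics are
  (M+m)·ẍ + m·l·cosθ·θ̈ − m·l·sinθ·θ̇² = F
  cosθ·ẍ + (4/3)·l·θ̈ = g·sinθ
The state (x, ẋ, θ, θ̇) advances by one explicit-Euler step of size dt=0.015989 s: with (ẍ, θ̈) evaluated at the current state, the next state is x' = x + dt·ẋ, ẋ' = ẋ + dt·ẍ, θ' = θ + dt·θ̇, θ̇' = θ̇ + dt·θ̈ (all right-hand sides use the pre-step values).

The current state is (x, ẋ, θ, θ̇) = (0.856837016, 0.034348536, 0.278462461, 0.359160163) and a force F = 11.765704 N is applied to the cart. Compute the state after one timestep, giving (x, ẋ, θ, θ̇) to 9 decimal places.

(0.857386215, 0.141911595, 0.284205073, 0.278568898)

sinθ=0.274877662, cosθ=0.961479210
temp = (F + m·l·θ̇²·sinθ)/(M+m) = (11.765704 + 0.006460363)/1.881157 = 6.257938260
θ̈ = (g·sinθ − cosθ·temp)/(l·(4/3 − m·cos²θ/(M+m))) = -5.040419320
ẍ = temp − m·l·θ̈·cosθ/(M+m) = 6.727316211
Euler: x'=0.856837016+0.015989·0.034348536=0.857386215, ẋ'=0.034348536+0.015989·6.727316211=0.141911595
       θ'=0.278462461+0.015989·0.359160163=0.284205073, θ̇'=0.359160163+0.015989·-5.040419320=0.278568898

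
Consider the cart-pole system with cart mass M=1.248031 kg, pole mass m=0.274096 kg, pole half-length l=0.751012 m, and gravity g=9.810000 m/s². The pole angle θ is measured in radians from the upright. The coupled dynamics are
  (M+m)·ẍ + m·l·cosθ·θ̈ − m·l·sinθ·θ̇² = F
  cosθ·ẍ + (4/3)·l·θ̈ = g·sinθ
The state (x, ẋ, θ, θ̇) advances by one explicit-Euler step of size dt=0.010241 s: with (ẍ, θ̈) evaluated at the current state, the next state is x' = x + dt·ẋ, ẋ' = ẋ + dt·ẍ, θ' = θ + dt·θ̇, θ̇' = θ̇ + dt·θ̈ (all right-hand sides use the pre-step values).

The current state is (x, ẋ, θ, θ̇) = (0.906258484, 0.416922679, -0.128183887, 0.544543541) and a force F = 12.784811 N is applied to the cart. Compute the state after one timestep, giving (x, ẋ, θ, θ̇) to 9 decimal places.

sinθ=-0.127833141, cosθ=0.991795689
temp = (F + m·l·θ̇²·sinθ)/(M+m) = (12.784811 + -0.007802940)/1.522127 = 8.394180026
θ̈ = (g·sinθ − cosθ·temp)/(l·(4/3 − m·cos²θ/(M+m))) = -11.032039055
ẍ = temp − m·l·θ̈·cosθ/(M+m) = 9.873890306
Euler: x'=0.906258484+0.010241·0.416922679=0.910528189, ẋ'=0.416922679+0.010241·9.873890306=0.518041190
       θ'=-0.128183887+0.010241·0.544543541=-0.122607217, θ̇'=0.544543541+0.010241·-11.032039055=0.431564429

(0.910528189, 0.518041190, -0.122607217, 0.431564429)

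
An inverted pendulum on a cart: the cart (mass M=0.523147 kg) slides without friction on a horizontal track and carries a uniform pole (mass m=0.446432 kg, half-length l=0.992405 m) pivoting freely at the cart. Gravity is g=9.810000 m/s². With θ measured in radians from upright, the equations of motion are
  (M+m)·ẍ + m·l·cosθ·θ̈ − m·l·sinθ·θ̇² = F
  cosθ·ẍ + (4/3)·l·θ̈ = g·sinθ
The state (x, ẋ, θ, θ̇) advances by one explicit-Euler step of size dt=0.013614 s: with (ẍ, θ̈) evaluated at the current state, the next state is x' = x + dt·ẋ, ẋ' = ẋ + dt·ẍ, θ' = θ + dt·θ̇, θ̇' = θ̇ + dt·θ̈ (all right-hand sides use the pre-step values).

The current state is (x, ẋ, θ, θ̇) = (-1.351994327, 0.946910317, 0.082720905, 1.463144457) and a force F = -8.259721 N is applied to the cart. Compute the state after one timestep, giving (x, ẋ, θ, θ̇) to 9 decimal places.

sinθ=0.082626598, cosθ=0.996580576
temp = (F + m·l·θ̇²·sinθ)/(M+m) = (-8.259721 + 0.078367960)/0.969579 = -8.438046863
θ̈ = (g·sinθ − cosθ·temp)/(l·(4/3 − m·cos²θ/(M+m))) = 10.604931027
ẍ = temp − m·l·θ̈·cosθ/(M+m) = -13.267315082
Euler: x'=-1.351994327+0.013614·0.946910317=-1.339103090, ẋ'=0.946910317+0.013614·-13.267315082=0.766289089
       θ'=0.082720905+0.013614·1.463144457=0.102640154, θ̇'=1.463144457+0.013614·10.604931027=1.607519988

(-1.339103090, 0.766289089, 0.102640154, 1.607519988)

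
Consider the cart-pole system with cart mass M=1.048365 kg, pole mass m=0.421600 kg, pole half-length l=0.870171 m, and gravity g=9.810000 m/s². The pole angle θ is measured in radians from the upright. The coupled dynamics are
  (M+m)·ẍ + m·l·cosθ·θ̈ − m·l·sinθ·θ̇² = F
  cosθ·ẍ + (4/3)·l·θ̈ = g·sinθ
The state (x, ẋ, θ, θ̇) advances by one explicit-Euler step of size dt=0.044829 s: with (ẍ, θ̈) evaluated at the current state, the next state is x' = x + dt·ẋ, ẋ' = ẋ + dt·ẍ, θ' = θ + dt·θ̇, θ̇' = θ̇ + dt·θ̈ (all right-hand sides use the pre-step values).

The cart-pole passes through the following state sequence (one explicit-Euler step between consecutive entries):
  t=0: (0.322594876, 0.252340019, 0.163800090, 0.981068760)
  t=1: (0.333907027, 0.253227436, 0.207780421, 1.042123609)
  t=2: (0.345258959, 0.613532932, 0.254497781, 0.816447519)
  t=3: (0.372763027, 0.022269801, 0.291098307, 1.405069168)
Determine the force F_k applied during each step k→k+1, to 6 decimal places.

F_0 = 0.464481 N
F_1 = 9.925278 N
F_2 = -14.787471 N

step 0→1:
  ẍ = (ẋ'−ẋ)/dt = (0.253227436−0.252340019)/0.044829 = 0.019796
  θ̈ = (θ̇'−θ̇)/dt = (1.042123609−0.981068760)/0.044829 = 1.361950
  sinθ=0.163069, cosθ=0.986615
  F = (M+m)·ẍ + m·l·cosθ·θ̈ − m·l·sinθ·θ̇² = 0.029099 + 0.492963 − 0.057580 = 0.464481
step 1→2:
  ẍ = (ẋ'−ẋ)/dt = (0.613532932−0.253227436)/0.044829 = 8.037331
  θ̈ = (θ̇'−θ̇)/dt = (0.816447519−1.042123609)/0.044829 = -5.034154
  sinθ=0.206289, cosθ=0.978491
  F = (M+m)·ẍ + m·l·cosθ·θ̈ − m·l·sinθ·θ̇² = 11.814595 + -1.807127 − 0.082190 = 9.925278
step 2→3:
  ẍ = (ẋ'−ẋ)/dt = (0.022269801−0.613532932)/0.044829 = -13.189300
  θ̈ = (θ̇'−θ̇)/dt = (1.405069168−0.816447519)/0.044829 = 13.130377
  sinθ=0.251759, cosθ=0.967790
  F = (M+m)·ẍ + m·l·cosθ·θ̈ − m·l·sinθ·θ̇² = -19.387809 + 4.661905 − 0.061567 = -14.787471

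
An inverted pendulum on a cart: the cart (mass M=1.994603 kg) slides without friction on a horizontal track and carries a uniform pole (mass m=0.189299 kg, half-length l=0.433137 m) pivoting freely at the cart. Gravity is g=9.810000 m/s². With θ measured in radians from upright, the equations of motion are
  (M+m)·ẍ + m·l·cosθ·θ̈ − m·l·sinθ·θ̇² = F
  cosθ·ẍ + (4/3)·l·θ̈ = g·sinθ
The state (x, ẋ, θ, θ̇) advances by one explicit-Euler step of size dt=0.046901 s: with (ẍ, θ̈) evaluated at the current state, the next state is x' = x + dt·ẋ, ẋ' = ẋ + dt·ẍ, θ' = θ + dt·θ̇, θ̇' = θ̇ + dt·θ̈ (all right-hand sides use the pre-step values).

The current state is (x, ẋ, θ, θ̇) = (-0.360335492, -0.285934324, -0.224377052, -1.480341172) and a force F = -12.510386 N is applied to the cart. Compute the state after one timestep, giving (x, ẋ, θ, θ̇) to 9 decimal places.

(-0.373746098, -0.566298938, -0.293806533, -1.184305862)

sinθ=-0.222499073, cosθ=0.974932902
temp = (F + m·l·θ̇²·sinθ)/(M+m) = (-12.510386 + -0.039978403)/2.183902 = -5.746761715
θ̈ = (g·sinθ − cosθ·temp)/(l·(4/3 − m·cos²θ/(M+m))) = 6.311918943
ẍ = temp − m·l·θ̈·cosθ/(M+m) = -5.977796088
Euler: x'=-0.360335492+0.046901·-0.285934324=-0.373746098, ẋ'=-0.285934324+0.046901·-5.977796088=-0.566298938
       θ'=-0.224377052+0.046901·-1.480341172=-0.293806533, θ̇'=-1.480341172+0.046901·6.311918943=-1.184305862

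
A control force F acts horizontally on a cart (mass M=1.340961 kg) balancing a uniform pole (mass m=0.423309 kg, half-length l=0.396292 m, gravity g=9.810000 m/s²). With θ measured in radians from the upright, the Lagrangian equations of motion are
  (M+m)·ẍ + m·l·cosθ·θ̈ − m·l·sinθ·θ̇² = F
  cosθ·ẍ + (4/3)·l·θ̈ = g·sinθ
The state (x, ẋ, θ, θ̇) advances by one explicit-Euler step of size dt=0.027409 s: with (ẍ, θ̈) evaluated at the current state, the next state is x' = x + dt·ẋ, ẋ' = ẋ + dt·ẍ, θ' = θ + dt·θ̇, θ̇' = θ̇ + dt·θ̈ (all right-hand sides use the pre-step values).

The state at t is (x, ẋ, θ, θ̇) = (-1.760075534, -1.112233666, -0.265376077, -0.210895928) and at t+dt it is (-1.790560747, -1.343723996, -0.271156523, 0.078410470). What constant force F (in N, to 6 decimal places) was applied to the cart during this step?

ẍ = (ẋ'−ẋ)/dt = (-1.343723996−-1.112233666)/0.027409 = -8.445778
θ̈ = (θ̇'−θ̇)/dt = (0.078410470−-0.210895928)/0.027409 = 10.555161
sinθ=-0.262272, cosθ=0.964994
F = (M+m)·ẍ + m·l·cosθ·θ̈ − m·l·sinθ·θ̇² = -14.900633 + 1.708686 − -0.001957 = -13.189990

F = -13.189990 N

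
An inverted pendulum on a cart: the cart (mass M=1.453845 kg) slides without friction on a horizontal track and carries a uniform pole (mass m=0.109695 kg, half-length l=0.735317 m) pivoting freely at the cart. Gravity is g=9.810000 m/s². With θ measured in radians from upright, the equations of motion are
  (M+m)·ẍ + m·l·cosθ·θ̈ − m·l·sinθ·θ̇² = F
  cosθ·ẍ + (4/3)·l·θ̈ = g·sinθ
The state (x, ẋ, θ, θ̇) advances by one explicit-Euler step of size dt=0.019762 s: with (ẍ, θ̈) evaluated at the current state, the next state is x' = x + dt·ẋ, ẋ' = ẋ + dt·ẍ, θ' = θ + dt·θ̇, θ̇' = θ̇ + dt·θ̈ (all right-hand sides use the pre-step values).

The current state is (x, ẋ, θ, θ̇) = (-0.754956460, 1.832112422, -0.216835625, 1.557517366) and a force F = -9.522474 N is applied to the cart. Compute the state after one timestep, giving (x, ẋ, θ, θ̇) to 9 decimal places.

(-0.718750254, 1.707092610, -0.186055967, 1.639506486)

sinθ=-0.215140430, cosθ=0.976583123
temp = (F + m·l·θ̇²·sinθ)/(M+m) = (-9.522474 + -0.042096818)/1.563540 = -6.117253679
θ̈ = (g·sinθ − cosθ·temp)/(l·(4/3 − m·cos²θ/(M+m))) = 4.148827053
ẍ = temp − m·l·θ̈·cosθ/(M+m) = -6.326273268
Euler: x'=-0.754956460+0.019762·1.832112422=-0.718750254, ẋ'=1.832112422+0.019762·-6.326273268=1.707092610
       θ'=-0.216835625+0.019762·1.557517366=-0.186055967, θ̇'=1.557517366+0.019762·4.148827053=1.639506486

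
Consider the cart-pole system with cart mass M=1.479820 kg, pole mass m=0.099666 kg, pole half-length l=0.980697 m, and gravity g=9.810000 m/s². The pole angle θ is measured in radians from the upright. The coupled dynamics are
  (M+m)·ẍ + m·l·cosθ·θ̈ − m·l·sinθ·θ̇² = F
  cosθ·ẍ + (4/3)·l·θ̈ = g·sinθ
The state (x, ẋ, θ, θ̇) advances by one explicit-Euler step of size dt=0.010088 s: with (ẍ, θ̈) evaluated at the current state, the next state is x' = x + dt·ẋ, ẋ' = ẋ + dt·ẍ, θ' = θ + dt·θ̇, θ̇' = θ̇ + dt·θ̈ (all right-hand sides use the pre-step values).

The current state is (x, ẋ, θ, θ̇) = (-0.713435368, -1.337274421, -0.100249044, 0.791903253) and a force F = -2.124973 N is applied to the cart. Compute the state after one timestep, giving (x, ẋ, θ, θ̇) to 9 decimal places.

sinθ=-0.100081213, cosθ=0.994979272
temp = (F + m·l·θ̇²·sinθ)/(M+m) = (-2.124973 + -0.006134493)/1.579486 = -1.349241141
θ̈ = (g·sinθ − cosθ·temp)/(l·(4/3 − m·cos²θ/(M+m))) = 0.289385018
ẍ = temp − m·l·θ̈·cosθ/(M+m) = -1.367059027
Euler: x'=-0.713435368+0.010088·-1.337274421=-0.726925792, ẋ'=-1.337274421+0.010088·-1.367059027=-1.351065312
       θ'=-0.100249044+0.010088·0.791903253=-0.092260324, θ̇'=0.791903253+0.010088·0.289385018=0.794822569

(-0.726925792, -1.351065312, -0.092260324, 0.794822569)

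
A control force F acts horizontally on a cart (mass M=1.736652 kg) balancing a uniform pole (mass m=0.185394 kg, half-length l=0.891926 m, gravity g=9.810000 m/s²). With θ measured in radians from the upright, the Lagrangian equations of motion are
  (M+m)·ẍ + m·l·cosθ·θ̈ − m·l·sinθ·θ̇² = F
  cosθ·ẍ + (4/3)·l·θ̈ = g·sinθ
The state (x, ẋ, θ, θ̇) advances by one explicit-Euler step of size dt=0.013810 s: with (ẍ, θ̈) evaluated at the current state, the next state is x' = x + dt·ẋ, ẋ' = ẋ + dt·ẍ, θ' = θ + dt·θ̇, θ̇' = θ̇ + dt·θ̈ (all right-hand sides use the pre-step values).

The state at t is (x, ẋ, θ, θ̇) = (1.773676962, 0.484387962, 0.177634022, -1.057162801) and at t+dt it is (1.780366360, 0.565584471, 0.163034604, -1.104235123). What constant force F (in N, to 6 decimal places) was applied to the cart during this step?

ẍ = (ẋ'−ẋ)/dt = (0.565584471−0.484387962)/0.013810 = 5.879544
θ̈ = (θ̇'−θ̇)/dt = (-1.104235123−-1.057162801)/0.013810 = -3.408568
sinθ=0.176701, cosθ=0.984265
F = (M+m)·ẍ + m·l·cosθ·θ̈ − m·l·sinθ·θ̇² = 11.300755 + -0.554764 − 0.032655 = 10.713336

F = 10.713336 N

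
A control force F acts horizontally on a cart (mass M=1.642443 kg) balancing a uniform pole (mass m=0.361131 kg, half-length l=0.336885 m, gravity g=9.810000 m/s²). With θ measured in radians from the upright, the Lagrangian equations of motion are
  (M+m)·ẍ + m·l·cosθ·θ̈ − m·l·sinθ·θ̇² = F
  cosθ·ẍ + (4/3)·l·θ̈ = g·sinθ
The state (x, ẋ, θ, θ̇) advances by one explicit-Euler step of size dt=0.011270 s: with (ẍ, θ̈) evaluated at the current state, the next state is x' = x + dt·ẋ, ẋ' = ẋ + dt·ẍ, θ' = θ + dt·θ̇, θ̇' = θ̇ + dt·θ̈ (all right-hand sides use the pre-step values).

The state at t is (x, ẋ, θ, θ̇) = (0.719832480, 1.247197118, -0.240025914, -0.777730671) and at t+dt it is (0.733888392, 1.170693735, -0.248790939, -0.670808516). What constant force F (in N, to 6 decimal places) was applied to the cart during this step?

F = -12.462098 N

ẍ = (ẋ'−ẋ)/dt = (1.170693735−1.247197118)/0.011270 = -6.788233
θ̈ = (θ̇'−θ̇)/dt = (-0.670808516−-0.777730671)/0.011270 = 9.487325
sinθ=-0.237728, cosθ=0.971332
F = (M+m)·ẍ + m·l·cosθ·θ̈ − m·l·sinθ·θ̇² = -13.600727 + 1.121135 − -0.017494 = -12.462098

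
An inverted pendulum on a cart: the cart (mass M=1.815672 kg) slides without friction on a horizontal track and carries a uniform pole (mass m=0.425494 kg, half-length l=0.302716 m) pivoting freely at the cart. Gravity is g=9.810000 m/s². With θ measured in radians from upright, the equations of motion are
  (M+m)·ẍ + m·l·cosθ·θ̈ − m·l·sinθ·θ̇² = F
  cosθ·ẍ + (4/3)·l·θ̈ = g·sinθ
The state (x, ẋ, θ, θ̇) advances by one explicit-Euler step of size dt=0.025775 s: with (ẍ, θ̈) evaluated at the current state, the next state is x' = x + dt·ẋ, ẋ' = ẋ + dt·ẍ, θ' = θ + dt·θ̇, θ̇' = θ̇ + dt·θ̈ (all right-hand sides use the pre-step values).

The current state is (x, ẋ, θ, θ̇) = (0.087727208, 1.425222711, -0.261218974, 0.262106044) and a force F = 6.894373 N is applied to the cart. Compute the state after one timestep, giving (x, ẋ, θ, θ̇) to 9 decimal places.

(0.124462323, 1.526994213, -0.254463191, -0.143274737)

sinθ=-0.258258365, cosθ=0.966075886
temp = (F + m·l·θ̇²·sinθ)/(M+m) = (6.894373 + -0.002285269)/2.241166 = 3.075224116
θ̈ = (g·sinθ − cosθ·temp)/(l·(4/3 − m·cos²θ/(M+m))) = -15.727673361
ẍ = temp − m·l·θ̈·cosθ/(M+m) = 3.948457869
Euler: x'=0.087727208+0.025775·1.425222711=0.124462323, ẋ'=1.425222711+0.025775·3.948457869=1.526994213
       θ'=-0.261218974+0.025775·0.262106044=-0.254463191, θ̇'=0.262106044+0.025775·-15.727673361=-0.143274737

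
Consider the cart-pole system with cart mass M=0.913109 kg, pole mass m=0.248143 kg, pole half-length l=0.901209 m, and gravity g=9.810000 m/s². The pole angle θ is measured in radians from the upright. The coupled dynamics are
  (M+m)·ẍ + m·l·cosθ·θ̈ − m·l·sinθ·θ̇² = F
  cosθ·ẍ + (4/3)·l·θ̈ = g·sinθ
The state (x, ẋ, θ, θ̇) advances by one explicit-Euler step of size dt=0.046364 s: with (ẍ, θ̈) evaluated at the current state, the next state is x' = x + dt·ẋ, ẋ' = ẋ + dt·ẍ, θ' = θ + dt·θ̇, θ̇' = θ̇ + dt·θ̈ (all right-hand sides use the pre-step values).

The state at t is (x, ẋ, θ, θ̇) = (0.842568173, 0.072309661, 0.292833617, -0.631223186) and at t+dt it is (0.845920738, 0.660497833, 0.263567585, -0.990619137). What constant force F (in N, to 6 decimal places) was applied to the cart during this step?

ẍ = (ẋ'−ẋ)/dt = (0.660497833−0.072309661)/0.046364 = 12.686312
θ̈ = (θ̇'−θ̇)/dt = (-0.990619137−-0.631223186)/0.046364 = -7.751617
sinθ=0.288666, cosθ=0.957430
F = (M+m)·ẍ + m·l·cosθ·θ̈ − m·l·sinθ·θ̇² = 14.732005 + -1.659689 − 0.025721 = 13.046595

F = 13.046595 N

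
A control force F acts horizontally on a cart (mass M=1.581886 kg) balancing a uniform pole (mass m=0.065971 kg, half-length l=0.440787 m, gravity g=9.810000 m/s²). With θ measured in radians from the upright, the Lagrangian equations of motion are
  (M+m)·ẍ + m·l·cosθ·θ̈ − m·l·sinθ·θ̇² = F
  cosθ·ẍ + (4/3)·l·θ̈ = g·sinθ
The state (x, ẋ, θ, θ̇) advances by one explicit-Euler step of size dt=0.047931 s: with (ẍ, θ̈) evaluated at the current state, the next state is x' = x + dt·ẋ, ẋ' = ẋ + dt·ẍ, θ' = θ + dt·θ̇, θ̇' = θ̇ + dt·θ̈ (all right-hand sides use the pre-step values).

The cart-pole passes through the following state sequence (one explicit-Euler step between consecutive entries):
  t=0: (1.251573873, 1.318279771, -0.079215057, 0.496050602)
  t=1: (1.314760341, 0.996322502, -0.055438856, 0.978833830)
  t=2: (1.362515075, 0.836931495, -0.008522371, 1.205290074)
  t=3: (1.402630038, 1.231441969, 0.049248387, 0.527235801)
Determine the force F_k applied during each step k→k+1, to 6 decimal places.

F_0 = -10.776272 N
F_1 = -5.341106 N
F_2 = 13.152189 N

step 0→1:
  ẍ = (ẋ'−ẋ)/dt = (0.996322502−1.318279771)/0.047931 = -6.717099
  θ̈ = (θ̇'−θ̇)/dt = (0.978833830−0.496050602)/0.047931 = 10.072463
  sinθ=-0.079132, cosθ=0.996864
  F = (M+m)·ẍ + m·l·cosθ·θ̈ − m·l·sinθ·θ̇² = -11.068818 + 0.291980 − -0.000566 = -10.776272
step 1→2:
  ẍ = (ẋ'−ẋ)/dt = (0.836931495−0.996322502)/0.047931 = -3.325426
  θ̈ = (θ̇'−θ̇)/dt = (1.205290074−0.978833830)/0.047931 = 4.724630
  sinθ=-0.055410, cosθ=0.998464
  F = (M+m)·ẍ + m·l·cosθ·θ̈ − m·l·sinθ·θ̇² = -5.479827 + 0.137177 − -0.001544 = -5.341106
step 2→3:
  ẍ = (ẋ'−ẋ)/dt = (1.231441969−0.836931495)/0.047931 = 8.230800
  θ̈ = (θ̇'−θ̇)/dt = (0.527235801−1.205290074)/0.047931 = -14.146466
  sinθ=-0.008522, cosθ=0.999964
  F = (M+m)·ẍ + m·l·cosθ·θ̈ − m·l·sinθ·θ̇² = 13.563181 + -0.411352 − -0.000360 = 13.152189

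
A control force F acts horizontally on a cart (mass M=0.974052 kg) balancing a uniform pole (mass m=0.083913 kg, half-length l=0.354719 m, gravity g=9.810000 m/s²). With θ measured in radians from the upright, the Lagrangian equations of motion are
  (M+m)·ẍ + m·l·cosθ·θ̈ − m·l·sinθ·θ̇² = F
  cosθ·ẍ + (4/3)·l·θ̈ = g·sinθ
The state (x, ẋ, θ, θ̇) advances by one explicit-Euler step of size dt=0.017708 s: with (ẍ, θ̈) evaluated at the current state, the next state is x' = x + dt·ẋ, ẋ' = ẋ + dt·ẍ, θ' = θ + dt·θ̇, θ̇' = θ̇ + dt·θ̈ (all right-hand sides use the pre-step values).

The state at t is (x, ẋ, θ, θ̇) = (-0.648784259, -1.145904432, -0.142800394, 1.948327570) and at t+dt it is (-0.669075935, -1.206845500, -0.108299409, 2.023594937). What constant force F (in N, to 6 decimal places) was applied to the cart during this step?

F = -3.499616 N

ẍ = (ẋ'−ẋ)/dt = (-1.206845500−-1.145904432)/0.017708 = -3.441443
θ̈ = (θ̇'−θ̇)/dt = (2.023594937−1.948327570)/0.017708 = 4.250473
sinθ=-0.142316, cosθ=0.989821
F = (M+m)·ẍ + m·l·cosθ·θ̈ − m·l·sinθ·θ̇² = -3.640926 + 0.125230 − -0.016080 = -3.499616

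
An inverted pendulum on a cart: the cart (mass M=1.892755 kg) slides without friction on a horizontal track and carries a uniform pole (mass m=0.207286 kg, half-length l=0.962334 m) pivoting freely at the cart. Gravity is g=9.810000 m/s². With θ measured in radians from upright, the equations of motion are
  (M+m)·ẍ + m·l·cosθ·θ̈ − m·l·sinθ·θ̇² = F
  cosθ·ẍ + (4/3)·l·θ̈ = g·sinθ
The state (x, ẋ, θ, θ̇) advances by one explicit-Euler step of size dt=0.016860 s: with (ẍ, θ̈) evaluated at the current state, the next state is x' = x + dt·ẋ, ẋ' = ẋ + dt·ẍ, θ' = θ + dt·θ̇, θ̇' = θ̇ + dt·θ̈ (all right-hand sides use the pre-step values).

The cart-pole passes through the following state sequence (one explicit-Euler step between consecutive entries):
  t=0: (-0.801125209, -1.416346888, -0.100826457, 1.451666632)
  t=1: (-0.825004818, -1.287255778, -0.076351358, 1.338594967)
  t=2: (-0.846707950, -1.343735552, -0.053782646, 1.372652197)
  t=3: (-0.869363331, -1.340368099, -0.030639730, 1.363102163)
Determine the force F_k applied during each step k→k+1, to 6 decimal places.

F_0 = 14.790582 N
F_1 = -6.605948 N
F_2 = 0.326819 N

step 0→1:
  ẍ = (ẋ'−ẋ)/dt = (-1.287255778−-1.416346888)/0.016860 = 7.656649
  θ̈ = (θ̇'−θ̇)/dt = (1.338594967−1.451666632)/0.016860 = -6.706504
  sinθ=-0.100656, cosθ=0.994921
  F = (M+m)·ẍ + m·l·cosθ·θ̈ − m·l·sinθ·θ̇² = 16.079278 + -1.331008 − -0.042312 = 14.790582
step 1→2:
  ẍ = (ẋ'−ẋ)/dt = (-1.343735552−-1.287255778)/0.016860 = -3.349927
  θ̈ = (θ̇'−θ̇)/dt = (1.372652197−1.338594967)/0.016860 = 2.020002
  sinθ=-0.076277, cosθ=0.997087
  F = (M+m)·ẍ + m·l·cosθ·θ̈ − m·l·sinθ·θ̇² = -7.034985 + 0.401773 − -0.027264 = -6.605948
step 2→3:
  ẍ = (ẋ'−ẋ)/dt = (-1.340368099−-1.343735552)/0.016860 = 0.199730
  θ̈ = (θ̇'−θ̇)/dt = (1.363102163−1.372652197)/0.016860 = -0.566431
  sinθ=-0.053757, cosθ=0.998554
  F = (M+m)·ẍ + m·l·cosθ·θ̈ − m·l·sinθ·θ̇² = 0.419442 + -0.112827 − -0.020205 = 0.326819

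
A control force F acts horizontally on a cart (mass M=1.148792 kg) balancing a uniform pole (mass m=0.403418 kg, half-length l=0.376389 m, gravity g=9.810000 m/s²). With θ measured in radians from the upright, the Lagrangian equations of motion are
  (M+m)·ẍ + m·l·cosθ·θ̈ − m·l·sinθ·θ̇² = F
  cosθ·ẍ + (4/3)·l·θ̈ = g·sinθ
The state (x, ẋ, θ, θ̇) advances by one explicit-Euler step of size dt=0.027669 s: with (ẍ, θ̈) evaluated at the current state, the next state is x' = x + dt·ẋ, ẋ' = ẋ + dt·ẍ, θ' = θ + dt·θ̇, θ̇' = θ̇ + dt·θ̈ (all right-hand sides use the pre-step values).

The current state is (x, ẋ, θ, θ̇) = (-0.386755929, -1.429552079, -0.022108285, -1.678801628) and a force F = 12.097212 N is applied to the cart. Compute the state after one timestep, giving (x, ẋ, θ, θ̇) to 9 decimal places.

(-0.426310205, -1.160490964, -0.068559047, -2.226763556)

sinθ=-0.022106484, cosθ=0.999755622
temp = (F + m·l·θ̇²·sinθ)/(M+m) = (12.097212 + -0.009460425)/1.552210 = 7.787446013
θ̈ = (g·sinθ − cosθ·temp)/(l·(4/3 − m·cos²θ/(M+m))) = -19.804182583
ẍ = temp − m·l·θ̈·cosθ/(M+m) = 9.724280431
Euler: x'=-0.386755929+0.027669·-1.429552079=-0.426310205, ẋ'=-1.429552079+0.027669·9.724280431=-1.160490964
       θ'=-0.022108285+0.027669·-1.678801628=-0.068559047, θ̇'=-1.678801628+0.027669·-19.804182583=-2.226763556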